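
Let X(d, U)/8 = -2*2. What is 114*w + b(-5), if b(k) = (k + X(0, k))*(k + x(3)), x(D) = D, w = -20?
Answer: -2206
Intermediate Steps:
X(d, U) = -32 (X(d, U) = 8*(-2*2) = 8*(-4) = -32)
b(k) = (-32 + k)*(3 + k) (b(k) = (k - 32)*(k + 3) = (-32 + k)*(3 + k))
114*w + b(-5) = 114*(-20) + (-96 + (-5)² - 29*(-5)) = -2280 + (-96 + 25 + 145) = -2280 + 74 = -2206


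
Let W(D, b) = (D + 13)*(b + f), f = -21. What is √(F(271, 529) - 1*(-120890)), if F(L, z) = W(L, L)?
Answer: √191890 ≈ 438.05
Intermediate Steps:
W(D, b) = (-21 + b)*(13 + D) (W(D, b) = (D + 13)*(b - 21) = (13 + D)*(-21 + b) = (-21 + b)*(13 + D))
F(L, z) = -273 + L² - 8*L (F(L, z) = -273 - 21*L + 13*L + L*L = -273 - 21*L + 13*L + L² = -273 + L² - 8*L)
√(F(271, 529) - 1*(-120890)) = √((-273 + 271² - 8*271) - 1*(-120890)) = √((-273 + 73441 - 2168) + 120890) = √(71000 + 120890) = √191890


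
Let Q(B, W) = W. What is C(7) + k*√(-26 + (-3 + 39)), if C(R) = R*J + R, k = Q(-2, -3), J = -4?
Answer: -21 - 3*√10 ≈ -30.487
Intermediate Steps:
k = -3
C(R) = -3*R (C(R) = R*(-4) + R = -4*R + R = -3*R)
C(7) + k*√(-26 + (-3 + 39)) = -3*7 - 3*√(-26 + (-3 + 39)) = -21 - 3*√(-26 + 36) = -21 - 3*√10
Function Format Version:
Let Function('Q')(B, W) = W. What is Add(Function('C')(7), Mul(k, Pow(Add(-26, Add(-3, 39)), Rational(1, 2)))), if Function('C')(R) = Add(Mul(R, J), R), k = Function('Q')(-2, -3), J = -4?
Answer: Add(-21, Mul(-3, Pow(10, Rational(1, 2)))) ≈ -30.487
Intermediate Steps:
k = -3
Function('C')(R) = Mul(-3, R) (Function('C')(R) = Add(Mul(R, -4), R) = Add(Mul(-4, R), R) = Mul(-3, R))
Add(Function('C')(7), Mul(k, Pow(Add(-26, Add(-3, 39)), Rational(1, 2)))) = Add(Mul(-3, 7), Mul(-3, Pow(Add(-26, Add(-3, 39)), Rational(1, 2)))) = Add(-21, Mul(-3, Pow(Add(-26, 36), Rational(1, 2)))) = Add(-21, Mul(-3, Pow(10, Rational(1, 2))))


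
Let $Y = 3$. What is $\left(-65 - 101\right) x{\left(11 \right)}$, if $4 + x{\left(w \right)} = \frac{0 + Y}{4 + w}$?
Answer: $\frac{3154}{5} \approx 630.8$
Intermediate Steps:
$x{\left(w \right)} = -4 + \frac{3}{4 + w}$ ($x{\left(w \right)} = -4 + \frac{0 + 3}{4 + w} = -4 + \frac{3}{4 + w}$)
$\left(-65 - 101\right) x{\left(11 \right)} = \left(-65 - 101\right) \frac{-13 - 44}{4 + 11} = - 166 \frac{-13 - 44}{15} = - 166 \cdot \frac{1}{15} \left(-57\right) = \left(-166\right) \left(- \frac{19}{5}\right) = \frac{3154}{5}$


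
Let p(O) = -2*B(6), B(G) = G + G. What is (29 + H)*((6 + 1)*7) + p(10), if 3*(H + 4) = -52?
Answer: 1055/3 ≈ 351.67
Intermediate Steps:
H = -64/3 (H = -4 + (1/3)*(-52) = -4 - 52/3 = -64/3 ≈ -21.333)
B(G) = 2*G
p(O) = -24 (p(O) = -4*6 = -2*12 = -24)
(29 + H)*((6 + 1)*7) + p(10) = (29 - 64/3)*((6 + 1)*7) - 24 = 23*(7*7)/3 - 24 = (23/3)*49 - 24 = 1127/3 - 24 = 1055/3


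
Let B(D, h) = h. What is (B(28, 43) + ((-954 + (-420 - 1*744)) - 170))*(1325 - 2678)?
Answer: 3037485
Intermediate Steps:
(B(28, 43) + ((-954 + (-420 - 1*744)) - 170))*(1325 - 2678) = (43 + ((-954 + (-420 - 1*744)) - 170))*(1325 - 2678) = (43 + ((-954 + (-420 - 744)) - 170))*(-1353) = (43 + ((-954 - 1164) - 170))*(-1353) = (43 + (-2118 - 170))*(-1353) = (43 - 2288)*(-1353) = -2245*(-1353) = 3037485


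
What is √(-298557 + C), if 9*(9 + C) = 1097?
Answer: I*√2685997/3 ≈ 546.3*I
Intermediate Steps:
C = 1016/9 (C = -9 + (⅑)*1097 = -9 + 1097/9 = 1016/9 ≈ 112.89)
√(-298557 + C) = √(-298557 + 1016/9) = √(-2685997/9) = I*√2685997/3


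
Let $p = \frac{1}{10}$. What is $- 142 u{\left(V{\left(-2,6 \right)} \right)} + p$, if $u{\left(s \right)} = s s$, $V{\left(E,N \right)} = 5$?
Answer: $- \frac{35499}{10} \approx -3549.9$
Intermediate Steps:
$p = \frac{1}{10} \approx 0.1$
$u{\left(s \right)} = s^{2}$
$- 142 u{\left(V{\left(-2,6 \right)} \right)} + p = - 142 \cdot 5^{2} + \frac{1}{10} = \left(-142\right) 25 + \frac{1}{10} = -3550 + \frac{1}{10} = - \frac{35499}{10}$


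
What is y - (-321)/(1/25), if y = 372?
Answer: 8397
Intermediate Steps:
y - (-321)/(1/25) = 372 - (-321)/(1/25) = 372 - (-321)/1/25 = 372 - (-321)*25 = 372 - 1*(-8025) = 372 + 8025 = 8397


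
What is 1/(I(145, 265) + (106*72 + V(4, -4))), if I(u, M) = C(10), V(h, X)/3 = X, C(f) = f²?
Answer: 1/7720 ≈ 0.00012953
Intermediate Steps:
V(h, X) = 3*X
I(u, M) = 100 (I(u, M) = 10² = 100)
1/(I(145, 265) + (106*72 + V(4, -4))) = 1/(100 + (106*72 + 3*(-4))) = 1/(100 + (7632 - 12)) = 1/(100 + 7620) = 1/7720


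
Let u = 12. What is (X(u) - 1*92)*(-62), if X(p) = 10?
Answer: 5084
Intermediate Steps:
(X(u) - 1*92)*(-62) = (10 - 1*92)*(-62) = (10 - 92)*(-62) = -82*(-62) = 5084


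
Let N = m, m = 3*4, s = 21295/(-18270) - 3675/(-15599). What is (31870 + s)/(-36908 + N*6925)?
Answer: 1816497027329/2632886075232 ≈ 0.68993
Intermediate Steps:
s = -53007691/56998746 (s = 21295*(-1/18270) - 3675*(-1/15599) = -4259/3654 + 3675/15599 = -53007691/56998746 ≈ -0.92998)
m = 12
N = 12
(31870 + s)/(-36908 + N*6925) = (31870 - 53007691/56998746)/(-36908 + 12*6925) = 1816497027329/(56998746*(-36908 + 83100)) = (1816497027329/56998746)/46192 = (1816497027329/56998746)*(1/46192) = 1816497027329/2632886075232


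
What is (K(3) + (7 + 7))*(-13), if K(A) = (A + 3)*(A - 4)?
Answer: -104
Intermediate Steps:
K(A) = (-4 + A)*(3 + A) (K(A) = (3 + A)*(-4 + A) = (-4 + A)*(3 + A))
(K(3) + (7 + 7))*(-13) = ((-12 + 3² - 1*3) + (7 + 7))*(-13) = ((-12 + 9 - 3) + 14)*(-13) = (-6 + 14)*(-13) = 8*(-13) = -104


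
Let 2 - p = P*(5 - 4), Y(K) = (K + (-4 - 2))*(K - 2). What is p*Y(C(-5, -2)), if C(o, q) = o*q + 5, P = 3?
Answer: -117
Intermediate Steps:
C(o, q) = 5 + o*q
Y(K) = (-6 + K)*(-2 + K) (Y(K) = (K - 6)*(-2 + K) = (-6 + K)*(-2 + K))
p = -1 (p = 2 - 3*(5 - 4) = 2 - 3 = -1)
p*Y(C(-5, -2)) = -(12 + (5 - 5*(-2))² - 8*(5 - 5*(-2))) = -(12 + (5 + 10)² - 8*(5 + 10)) = -(12 + 15² - 8*15) = -(12 + 225 - 120) = -1*117 = -117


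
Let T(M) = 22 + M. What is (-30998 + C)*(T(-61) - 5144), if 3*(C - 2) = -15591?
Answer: 187588319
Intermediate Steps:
C = -5195 (C = 2 + (1/3)*(-15591) = 2 - 5197 = -5195)
(-30998 + C)*(T(-61) - 5144) = (-30998 - 5195)*((22 - 61) - 5144) = -36193*(-39 - 5144) = -36193*(-5183) = 187588319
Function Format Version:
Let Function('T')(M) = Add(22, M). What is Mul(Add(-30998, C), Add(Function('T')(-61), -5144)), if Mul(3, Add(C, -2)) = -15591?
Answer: 187588319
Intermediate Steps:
C = -5195 (C = Add(2, Mul(Rational(1, 3), -15591)) = Add(2, -5197) = -5195)
Mul(Add(-30998, C), Add(Function('T')(-61), -5144)) = Mul(Add(-30998, -5195), Add(Add(22, -61), -5144)) = Mul(-36193, Add(-39, -5144)) = Mul(-36193, -5183) = 187588319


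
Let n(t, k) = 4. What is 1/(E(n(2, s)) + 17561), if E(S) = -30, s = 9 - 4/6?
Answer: 1/17531 ≈ 5.7042e-5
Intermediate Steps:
s = 25/3 (s = 9 - 4*⅙ = 9 - ⅔ = 25/3 ≈ 8.3333)
1/(E(n(2, s)) + 17561) = 1/(-30 + 17561) = 1/17531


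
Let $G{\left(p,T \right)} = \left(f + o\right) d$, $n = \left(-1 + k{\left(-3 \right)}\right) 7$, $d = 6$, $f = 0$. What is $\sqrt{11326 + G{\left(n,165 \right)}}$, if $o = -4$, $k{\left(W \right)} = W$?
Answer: $\sqrt{11302} \approx 106.31$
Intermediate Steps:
$n = -28$ ($n = \left(-1 - 3\right) 7 = \left(-4\right) 7 = -28$)
$G{\left(p,T \right)} = -24$ ($G{\left(p,T \right)} = \left(0 - 4\right) 6 = \left(-4\right) 6 = -24$)
$\sqrt{11326 + G{\left(n,165 \right)}} = \sqrt{11326 - 24} = \sqrt{11302}$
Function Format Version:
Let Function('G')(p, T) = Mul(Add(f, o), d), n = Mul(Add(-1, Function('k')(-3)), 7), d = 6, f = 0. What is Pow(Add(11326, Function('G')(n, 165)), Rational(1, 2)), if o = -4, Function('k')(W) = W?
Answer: Pow(11302, Rational(1, 2)) ≈ 106.31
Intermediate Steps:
n = -28 (n = Mul(Add(-1, -3), 7) = Mul(-4, 7) = -28)
Function('G')(p, T) = -24 (Function('G')(p, T) = Mul(Add(0, -4), 6) = Mul(-4, 6) = -24)
Pow(Add(11326, Function('G')(n, 165)), Rational(1, 2)) = Pow(Add(11326, -24), Rational(1, 2)) = Pow(11302, Rational(1, 2))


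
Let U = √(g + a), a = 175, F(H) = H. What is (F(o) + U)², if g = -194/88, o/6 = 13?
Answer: (1716 + √83633)²/484 ≈ 8307.4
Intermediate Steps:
o = 78 (o = 6*13 = 78)
g = -97/44 (g = -194*1/88 = -97/44 ≈ -2.2045)
U = √83633/22 (U = √(-97/44 + 175) = √(7603/44) = √83633/22 ≈ 13.145)
(F(o) + U)² = (78 + √83633/22)²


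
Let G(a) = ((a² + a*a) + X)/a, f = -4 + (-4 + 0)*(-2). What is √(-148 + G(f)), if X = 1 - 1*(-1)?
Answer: 3*I*√62/2 ≈ 11.811*I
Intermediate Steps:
f = 4 (f = -4 - 4*(-2) = -4 + 8 = 4)
X = 2 (X = 1 + 1 = 2)
G(a) = (2 + 2*a²)/a (G(a) = ((a² + a*a) + 2)/a = ((a² + a²) + 2)/a = (2*a² + 2)/a = (2 + 2*a²)/a)
√(-148 + G(f)) = √(-148 + (2*4 + 2/4)) = √(-148 + (8 + 2*(¼))) = √(-148 + (8 + ½)) = √(-148 + 17/2) = √(-279/2) = 3*I*√62/2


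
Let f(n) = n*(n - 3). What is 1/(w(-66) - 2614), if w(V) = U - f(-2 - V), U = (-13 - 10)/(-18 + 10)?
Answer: -8/52121 ≈ -0.00015349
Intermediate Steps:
U = 23/8 (U = -23/(-8) = -23*(-⅛) = 23/8 ≈ 2.8750)
f(n) = n*(-3 + n)
w(V) = 23/8 - (-5 - V)*(-2 - V) (w(V) = 23/8 - (-2 - V)*(-3 + (-2 - V)) = 23/8 - (-2 - V)*(-5 - V) = 23/8 - (-5 - V)*(-2 - V))
1/(w(-66) - 2614) = 1/((23/8 - (2 - 66)*(5 - 66)) - 2614) = 1/((23/8 - 1*(-64)*(-61)) - 2614) = 1/((23/8 - 3904) - 2614) = 1/(-31209/8 - 2614) = 1/(-52121/8) = -8/52121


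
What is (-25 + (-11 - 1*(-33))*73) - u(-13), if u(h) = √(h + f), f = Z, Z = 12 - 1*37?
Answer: 1581 - I*√38 ≈ 1581.0 - 6.1644*I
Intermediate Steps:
Z = -25 (Z = 12 - 37 = -25)
f = -25
u(h) = √(-25 + h) (u(h) = √(h - 25) = √(-25 + h))
(-25 + (-11 - 1*(-33))*73) - u(-13) = (-25 + (-11 - 1*(-33))*73) - √(-25 - 13) = (-25 + (-11 + 33)*73) - √(-38) = (-25 + 22*73) - I*√38 = (-25 + 1606) - I*√38 = 1581 - I*√38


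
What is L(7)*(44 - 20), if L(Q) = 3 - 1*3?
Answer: 0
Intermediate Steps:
L(Q) = 0 (L(Q) = 3 - 3 = 0)
L(7)*(44 - 20) = 0*(44 - 20) = 0*24 = 0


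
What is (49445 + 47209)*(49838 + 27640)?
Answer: 7488558612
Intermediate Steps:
(49445 + 47209)*(49838 + 27640) = 96654*77478 = 7488558612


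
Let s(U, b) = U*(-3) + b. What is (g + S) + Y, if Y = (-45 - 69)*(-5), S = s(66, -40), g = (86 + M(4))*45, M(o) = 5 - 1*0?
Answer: 4427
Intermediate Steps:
M(o) = 5 (M(o) = 5 + 0 = 5)
g = 4095 (g = (86 + 5)*45 = 91*45 = 4095)
s(U, b) = b - 3*U (s(U, b) = -3*U + b = b - 3*U)
S = -238 (S = -40 - 3*66 = -40 - 198 = -238)
Y = 570 (Y = -114*(-5) = 570)
(g + S) + Y = (4095 - 238) + 570 = 3857 + 570 = 4427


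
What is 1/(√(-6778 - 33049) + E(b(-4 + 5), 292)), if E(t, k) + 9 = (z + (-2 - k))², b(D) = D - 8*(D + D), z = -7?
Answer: 90592/8206950291 - I*√39827/8206950291 ≈ 1.1038e-5 - 2.4317e-8*I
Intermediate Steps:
b(D) = -15*D (b(D) = D - 8*2*D = D - 16*D = -15*D)
E(t, k) = -9 + (-9 - k)² (E(t, k) = -9 + (-7 + (-2 - k))² = -9 + (-9 - k)²)
1/(√(-6778 - 33049) + E(b(-4 + 5), 292)) = 1/(√(-6778 - 33049) + (-9 + (9 + 292)²)) = 1/(√(-39827) + (-9 + 301²)) = 1/(I*√39827 + (-9 + 90601)) = 1/(I*√39827 + 90592) = 1/(90592 + I*√39827)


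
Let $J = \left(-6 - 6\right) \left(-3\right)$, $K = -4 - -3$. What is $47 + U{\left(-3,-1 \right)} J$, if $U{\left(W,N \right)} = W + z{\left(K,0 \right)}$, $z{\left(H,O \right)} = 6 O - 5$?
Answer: $-241$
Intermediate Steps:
$K = -1$ ($K = -4 + 3 = -1$)
$z{\left(H,O \right)} = -5 + 6 O$
$J = 36$ ($J = \left(-12\right) \left(-3\right) = 36$)
$U{\left(W,N \right)} = -5 + W$ ($U{\left(W,N \right)} = W + \left(-5 + 6 \cdot 0\right) = W + \left(-5 + 0\right) = W - 5 = -5 + W$)
$47 + U{\left(-3,-1 \right)} J = 47 + \left(-5 - 3\right) 36 = 47 - 288 = -241$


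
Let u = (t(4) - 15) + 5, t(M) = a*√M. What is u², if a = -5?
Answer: 400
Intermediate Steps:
t(M) = -5*√M
u = -20 (u = (-5*√4 - 15) + 5 = (-5*2 - 15) + 5 = (-10 - 15) + 5 = -25 + 5 = -20)
u² = (-20)² = 400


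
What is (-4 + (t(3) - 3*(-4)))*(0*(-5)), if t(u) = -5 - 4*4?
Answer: 0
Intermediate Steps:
t(u) = -21 (t(u) = -5 - 16 = -21)
(-4 + (t(3) - 3*(-4)))*(0*(-5)) = (-4 + (-21 - 3*(-4)))*(0*(-5)) = (-4 + (-21 + 12))*0 = (-4 - 9)*0 = -13*0 = 0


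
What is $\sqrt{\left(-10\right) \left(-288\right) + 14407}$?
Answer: $\sqrt{17287} \approx 131.48$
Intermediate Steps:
$\sqrt{\left(-10\right) \left(-288\right) + 14407} = \sqrt{2880 + 14407} = \sqrt{17287}$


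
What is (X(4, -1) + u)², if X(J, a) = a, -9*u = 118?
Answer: 16129/81 ≈ 199.12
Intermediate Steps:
u = -118/9 (u = -⅑*118 = -118/9 ≈ -13.111)
(X(4, -1) + u)² = (-1 - 118/9)² = (-127/9)² = 16129/81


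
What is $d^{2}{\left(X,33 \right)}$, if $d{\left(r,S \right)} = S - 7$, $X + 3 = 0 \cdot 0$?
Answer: $676$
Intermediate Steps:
$X = -3$ ($X = -3 + 0 \cdot 0 = -3 + 0 = -3$)
$d{\left(r,S \right)} = -7 + S$ ($d{\left(r,S \right)} = S - 7 = -7 + S$)
$d^{2}{\left(X,33 \right)} = \left(-7 + 33\right)^{2} = 26^{2} = 676$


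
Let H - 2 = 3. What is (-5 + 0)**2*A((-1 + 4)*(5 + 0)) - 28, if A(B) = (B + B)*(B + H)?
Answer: 14972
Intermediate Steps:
H = 5 (H = 2 + 3 = 5)
A(B) = 2*B*(5 + B) (A(B) = (B + B)*(B + 5) = (2*B)*(5 + B) = 2*B*(5 + B))
(-5 + 0)**2*A((-1 + 4)*(5 + 0)) - 28 = (-5 + 0)**2*(2*((-1 + 4)*(5 + 0))*(5 + (-1 + 4)*(5 + 0))) - 28 = (-5)**2*(2*(3*5)*(5 + 3*5)) - 28 = 25*(2*15*(5 + 15)) - 28 = 25*(2*15*20) - 28 = 25*600 - 28 = 15000 - 28 = 14972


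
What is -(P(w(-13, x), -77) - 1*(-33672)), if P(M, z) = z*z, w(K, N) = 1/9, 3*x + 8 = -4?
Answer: -39601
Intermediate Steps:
x = -4 (x = -8/3 + (⅓)*(-4) = -8/3 - 4/3 = -4)
w(K, N) = ⅑
P(M, z) = z²
-(P(w(-13, x), -77) - 1*(-33672)) = -((-77)² - 1*(-33672)) = -(5929 + 33672) = -1*39601 = -39601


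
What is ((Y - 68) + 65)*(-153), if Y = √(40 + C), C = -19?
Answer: 459 - 153*√21 ≈ -242.13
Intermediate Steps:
Y = √21 (Y = √(40 - 19) = √21 ≈ 4.5826)
((Y - 68) + 65)*(-153) = ((√21 - 68) + 65)*(-153) = ((-68 + √21) + 65)*(-153) = (-3 + √21)*(-153) = 459 - 153*√21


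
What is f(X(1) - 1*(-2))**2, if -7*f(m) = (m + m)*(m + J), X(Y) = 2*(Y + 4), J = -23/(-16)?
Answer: 416025/196 ≈ 2122.6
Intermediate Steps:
J = 23/16 (J = -23*(-1/16) = 23/16 ≈ 1.4375)
X(Y) = 8 + 2*Y (X(Y) = 2*(4 + Y) = 8 + 2*Y)
f(m) = -2*m*(23/16 + m)/7 (f(m) = -(m + m)*(m + 23/16)/7 = -2*m*(23/16 + m)/7)
f(X(1) - 1*(-2))**2 = (-((8 + 2*1) - 1*(-2))*(23 + 16*((8 + 2*1) - 1*(-2)))/56)**2 = (-((8 + 2) + 2)*(23 + 16*((8 + 2) + 2))/56)**2 = (-(10 + 2)*(23 + 16*(10 + 2))/56)**2 = (-1/56*12*(23 + 16*12))**2 = (-1/56*12*(23 + 192))**2 = (-1/56*12*215)**2 = (-645/14)**2 = 416025/196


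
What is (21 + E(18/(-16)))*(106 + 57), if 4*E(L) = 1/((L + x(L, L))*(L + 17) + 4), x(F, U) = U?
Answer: 3473041/1015 ≈ 3421.7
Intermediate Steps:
E(L) = 1/(4*(4 + 2*L*(17 + L))) (E(L) = 1/(4*((L + L)*(L + 17) + 4)) = 1/(4*((2*L)*(17 + L) + 4)) = 1/(4*(2*L*(17 + L) + 4)) = 1/(4*(4 + 2*L*(17 + L))))
(21 + E(18/(-16)))*(106 + 57) = (21 + 1/(8*(2 + (18/(-16))² + 17*(18/(-16)))))*(106 + 57) = (21 + 1/(8*(2 + (18*(-1/16))² + 17*(18*(-1/16)))))*163 = (21 + 1/(8*(2 + (-9/8)² + 17*(-9/8))))*163 = (21 + 1/(8*(2 + 81/64 - 153/8)))*163 = (21 + 1/(8*(-1015/64)))*163 = (21 + (⅛)*(-64/1015))*163 = (21 - 8/1015)*163 = (21307/1015)*163 = 3473041/1015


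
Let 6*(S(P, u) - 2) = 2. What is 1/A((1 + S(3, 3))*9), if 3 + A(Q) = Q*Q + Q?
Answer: 1/927 ≈ 0.0010787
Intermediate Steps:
S(P, u) = 7/3 (S(P, u) = 2 + (1/6)*2 = 2 + 1/3 = 7/3)
A(Q) = -3 + Q + Q**2 (A(Q) = -3 + (Q*Q + Q) = -3 + (Q**2 + Q) = -3 + (Q + Q**2) = -3 + Q + Q**2)
1/A((1 + S(3, 3))*9) = 1/(-3 + (1 + 7/3)*9 + ((1 + 7/3)*9)**2) = 1/(-3 + (10/3)*9 + ((10/3)*9)**2) = 1/(-3 + 30 + 30**2) = 1/(-3 + 30 + 900) = 1/927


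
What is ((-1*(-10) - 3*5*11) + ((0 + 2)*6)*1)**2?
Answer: 20449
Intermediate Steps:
((-1*(-10) - 3*5*11) + ((0 + 2)*6)*1)**2 = ((10 - 15*11) + (2*6)*1)**2 = ((10 - 165) + 12*1)**2 = (-155 + 12)**2 = (-143)**2 = 20449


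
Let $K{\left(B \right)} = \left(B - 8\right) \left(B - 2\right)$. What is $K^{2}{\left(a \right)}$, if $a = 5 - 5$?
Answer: $256$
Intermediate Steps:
$a = 0$
$K{\left(B \right)} = \left(-8 + B\right) \left(-2 + B\right)$
$K^{2}{\left(a \right)} = \left(16 + 0^{2} - 0\right)^{2} = \left(16 + 0 + 0\right)^{2} = 16^{2} = 256$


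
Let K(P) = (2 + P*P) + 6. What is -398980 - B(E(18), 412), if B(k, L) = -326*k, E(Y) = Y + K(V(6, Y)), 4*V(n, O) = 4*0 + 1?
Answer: -3123869/8 ≈ -3.9048e+5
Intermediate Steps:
V(n, O) = ¼ (V(n, O) = (4*0 + 1)/4 = (0 + 1)/4 = (¼)*1 = ¼)
K(P) = 8 + P² (K(P) = (2 + P²) + 6 = 8 + P²)
E(Y) = 129/16 + Y (E(Y) = Y + (8 + (¼)²) = Y + (8 + 1/16) = Y + 129/16 = 129/16 + Y)
-398980 - B(E(18), 412) = -398980 - (-326)*(129/16 + 18) = -398980 - (-326)*417/16 = -398980 - 1*(-67971/8) = -398980 + 67971/8 = -3123869/8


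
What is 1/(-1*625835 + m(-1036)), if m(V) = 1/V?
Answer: -1036/648365061 ≈ -1.5979e-6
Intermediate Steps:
1/(-1*625835 + m(-1036)) = 1/(-1*625835 + 1/(-1036)) = 1/(-625835 - 1/1036) = 1/(-648365061/1036) = -1036/648365061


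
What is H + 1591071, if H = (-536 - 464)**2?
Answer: 2591071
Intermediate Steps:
H = 1000000 (H = (-1000)**2 = 1000000)
H + 1591071 = 1000000 + 1591071 = 2591071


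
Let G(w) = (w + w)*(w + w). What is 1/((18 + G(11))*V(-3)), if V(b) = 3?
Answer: 1/1506 ≈ 0.00066401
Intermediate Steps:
G(w) = 4*w² (G(w) = (2*w)*(2*w) = 4*w²)
1/((18 + G(11))*V(-3)) = 1/((18 + 4*11²)*3) = 1/((18 + 4*121)*3) = 1/((18 + 484)*3) = 1/(502*3) = 1/1506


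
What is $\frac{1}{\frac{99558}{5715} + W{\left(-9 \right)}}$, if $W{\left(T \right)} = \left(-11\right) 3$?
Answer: $- \frac{635}{9893} \approx -0.064187$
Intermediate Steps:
$W{\left(T \right)} = -33$
$\frac{1}{\frac{99558}{5715} + W{\left(-9 \right)}} = \frac{1}{\frac{99558}{5715} - 33} = \frac{1}{99558 \cdot \frac{1}{5715} - 33} = \frac{1}{\frac{11062}{635} - 33} = \frac{1}{- \frac{9893}{635}} = - \frac{635}{9893}$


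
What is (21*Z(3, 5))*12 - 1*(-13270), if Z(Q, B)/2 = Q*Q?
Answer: 17806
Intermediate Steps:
Z(Q, B) = 2*Q**2 (Z(Q, B) = 2*(Q*Q) = 2*Q**2)
(21*Z(3, 5))*12 - 1*(-13270) = (21*(2*3**2))*12 - 1*(-13270) = (21*(2*9))*12 + 13270 = (21*18)*12 + 13270 = 378*12 + 13270 = 4536 + 13270 = 17806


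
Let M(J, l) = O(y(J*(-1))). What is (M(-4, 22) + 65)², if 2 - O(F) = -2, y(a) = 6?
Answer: 4761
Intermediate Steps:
O(F) = 4 (O(F) = 2 - 1*(-2) = 2 + 2 = 4)
M(J, l) = 4
(M(-4, 22) + 65)² = (4 + 65)² = 69² = 4761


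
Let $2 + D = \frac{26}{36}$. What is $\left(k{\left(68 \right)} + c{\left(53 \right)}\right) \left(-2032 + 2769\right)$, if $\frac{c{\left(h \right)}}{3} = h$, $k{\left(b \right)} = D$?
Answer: $\frac{2092343}{18} \approx 1.1624 \cdot 10^{5}$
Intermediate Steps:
$D = - \frac{23}{18}$ ($D = -2 + \frac{26}{36} = -2 + 26 \cdot \frac{1}{36} = -2 + \frac{13}{18} = - \frac{23}{18} \approx -1.2778$)
$k{\left(b \right)} = - \frac{23}{18}$
$c{\left(h \right)} = 3 h$
$\left(k{\left(68 \right)} + c{\left(53 \right)}\right) \left(-2032 + 2769\right) = \left(- \frac{23}{18} + 3 \cdot 53\right) \left(-2032 + 2769\right) = \left(- \frac{23}{18} + 159\right) 737 = \frac{2839}{18} \cdot 737 = \frac{2092343}{18}$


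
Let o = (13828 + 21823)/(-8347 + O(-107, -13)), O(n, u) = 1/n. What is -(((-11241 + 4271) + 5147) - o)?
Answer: 232051619/127590 ≈ 1818.7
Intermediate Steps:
o = -544951/127590 (o = (13828 + 21823)/(-8347 + 1/(-107)) = 35651/(-8347 - 1/107) = 35651/(-893130/107) = 35651*(-107/893130) = -544951/127590 ≈ -4.2711)
-(((-11241 + 4271) + 5147) - o) = -(((-11241 + 4271) + 5147) - 1*(-544951/127590)) = -((-6970 + 5147) + 544951/127590) = -(-1823 + 544951/127590) = -1*(-232051619/127590) = 232051619/127590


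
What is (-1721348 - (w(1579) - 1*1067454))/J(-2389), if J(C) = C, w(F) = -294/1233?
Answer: 268750336/981879 ≈ 273.71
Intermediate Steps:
w(F) = -98/411 (w(F) = -294*1/1233 = -98/411)
(-1721348 - (w(1579) - 1*1067454))/J(-2389) = (-1721348 - (-98/411 - 1*1067454))/(-2389) = (-1721348 - (-98/411 - 1067454))*(-1/2389) = (-1721348 - 1*(-438723692/411))*(-1/2389) = (-1721348 + 438723692/411)*(-1/2389) = -268750336/411*(-1/2389) = 268750336/981879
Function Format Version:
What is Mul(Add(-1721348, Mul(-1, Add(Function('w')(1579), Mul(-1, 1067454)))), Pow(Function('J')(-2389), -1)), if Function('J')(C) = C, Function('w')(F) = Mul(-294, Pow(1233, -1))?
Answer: Rational(268750336, 981879) ≈ 273.71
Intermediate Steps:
Function('w')(F) = Rational(-98, 411) (Function('w')(F) = Mul(-294, Rational(1, 1233)) = Rational(-98, 411))
Mul(Add(-1721348, Mul(-1, Add(Function('w')(1579), Mul(-1, 1067454)))), Pow(Function('J')(-2389), -1)) = Mul(Add(-1721348, Mul(-1, Add(Rational(-98, 411), Mul(-1, 1067454)))), Pow(-2389, -1)) = Mul(Add(-1721348, Mul(-1, Add(Rational(-98, 411), -1067454))), Rational(-1, 2389)) = Mul(Add(-1721348, Mul(-1, Rational(-438723692, 411))), Rational(-1, 2389)) = Mul(Add(-1721348, Rational(438723692, 411)), Rational(-1, 2389)) = Mul(Rational(-268750336, 411), Rational(-1, 2389)) = Rational(268750336, 981879)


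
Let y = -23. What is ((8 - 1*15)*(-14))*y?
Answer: -2254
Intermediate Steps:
((8 - 1*15)*(-14))*y = ((8 - 1*15)*(-14))*(-23) = ((8 - 15)*(-14))*(-23) = -7*(-14)*(-23) = 98*(-23) = -2254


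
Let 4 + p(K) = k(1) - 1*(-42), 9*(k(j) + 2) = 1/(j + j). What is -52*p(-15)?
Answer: -16874/9 ≈ -1874.9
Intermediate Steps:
k(j) = -2 + 1/(18*j) (k(j) = -2 + 1/(9*(j + j)) = -2 + 1/(9*((2*j))) = -2 + (1/(2*j))/9 = -2 + 1/(18*j))
p(K) = 649/18 (p(K) = -4 + ((-2 + (1/18)/1) - 1*(-42)) = -4 + ((-2 + (1/18)*1) + 42) = -4 + ((-2 + 1/18) + 42) = -4 + (-35/18 + 42) = -4 + 721/18 = 649/18)
-52*p(-15) = -52*649/18 = -16874/9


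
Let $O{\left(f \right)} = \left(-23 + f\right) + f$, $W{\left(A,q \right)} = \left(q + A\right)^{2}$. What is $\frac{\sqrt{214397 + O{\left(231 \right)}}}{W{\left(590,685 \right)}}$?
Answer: $\frac{2 \sqrt{53709}}{1625625} \approx 0.00028512$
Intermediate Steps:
$W{\left(A,q \right)} = \left(A + q\right)^{2}$
$O{\left(f \right)} = -23 + 2 f$
$\frac{\sqrt{214397 + O{\left(231 \right)}}}{W{\left(590,685 \right)}} = \frac{\sqrt{214397 + \left(-23 + 2 \cdot 231\right)}}{\left(590 + 685\right)^{2}} = \frac{\sqrt{214397 + \left(-23 + 462\right)}}{1275^{2}} = \frac{\sqrt{214397 + 439}}{1625625} = \sqrt{214836} \cdot \frac{1}{1625625} = 2 \sqrt{53709} \cdot \frac{1}{1625625} = \frac{2 \sqrt{53709}}{1625625}$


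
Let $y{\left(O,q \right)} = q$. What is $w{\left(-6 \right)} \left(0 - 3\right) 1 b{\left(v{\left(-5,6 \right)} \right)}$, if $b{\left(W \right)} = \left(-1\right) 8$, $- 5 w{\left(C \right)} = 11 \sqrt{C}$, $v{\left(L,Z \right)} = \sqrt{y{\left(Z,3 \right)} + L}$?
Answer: $- \frac{264 i \sqrt{6}}{5} \approx - 129.33 i$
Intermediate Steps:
$v{\left(L,Z \right)} = \sqrt{3 + L}$
$w{\left(C \right)} = - \frac{11 \sqrt{C}}{5}$
$b{\left(W \right)} = -8$
$w{\left(-6 \right)} \left(0 - 3\right) 1 b{\left(v{\left(-5,6 \right)} \right)} = - \frac{11 \sqrt{-6}}{5} \left(0 - 3\right) 1 \left(-8\right) = - \frac{11 i \sqrt{6}}{5} \left(\left(-3\right) 1\right) \left(-8\right) = - \frac{11 i \sqrt{6}}{5} \left(-3\right) \left(-8\right) = \frac{33 i \sqrt{6}}{5} \left(-8\right) = - \frac{264 i \sqrt{6}}{5}$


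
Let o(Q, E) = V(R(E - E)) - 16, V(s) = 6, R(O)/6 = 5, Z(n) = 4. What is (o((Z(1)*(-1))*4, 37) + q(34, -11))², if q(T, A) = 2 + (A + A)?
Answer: 900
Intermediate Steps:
R(O) = 30 (R(O) = 6*5 = 30)
q(T, A) = 2 + 2*A
o(Q, E) = -10 (o(Q, E) = 6 - 16 = -10)
(o((Z(1)*(-1))*4, 37) + q(34, -11))² = (-10 + (2 + 2*(-11)))² = (-10 + (2 - 22))² = (-10 - 20)² = (-30)² = 900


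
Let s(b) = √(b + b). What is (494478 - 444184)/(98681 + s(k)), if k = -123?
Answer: 4963062214/9737940007 - 50294*I*√246/9737940007 ≈ 0.50966 - 8.1006e-5*I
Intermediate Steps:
s(b) = √2*√b (s(b) = √(2*b) = √2*√b)
(494478 - 444184)/(98681 + s(k)) = (494478 - 444184)/(98681 + √2*√(-123)) = 50294/(98681 + √2*(I*√123)) = 50294/(98681 + I*√246)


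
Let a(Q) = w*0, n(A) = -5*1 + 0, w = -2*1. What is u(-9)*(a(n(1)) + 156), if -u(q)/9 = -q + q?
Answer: 0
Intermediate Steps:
w = -2
n(A) = -5 (n(A) = -5 + 0 = -5)
a(Q) = 0 (a(Q) = -2*0 = 0)
u(q) = 0 (u(q) = -9*(-q + q) = -9*0 = 0)
u(-9)*(a(n(1)) + 156) = 0*(0 + 156) = 0*156 = 0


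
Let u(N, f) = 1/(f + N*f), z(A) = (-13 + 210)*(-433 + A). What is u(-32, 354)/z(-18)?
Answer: 1/975006978 ≈ 1.0256e-9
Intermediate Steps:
z(A) = -85301 + 197*A (z(A) = 197*(-433 + A) = -85301 + 197*A)
u(-32, 354)/z(-18) = (1/(354*(1 - 32)))/(-85301 + 197*(-18)) = ((1/354)/(-31))/(-85301 - 3546) = ((1/354)*(-1/31))/(-88847) = -1/10974*(-1/88847) = 1/975006978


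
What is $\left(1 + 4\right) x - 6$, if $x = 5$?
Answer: $19$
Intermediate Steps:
$\left(1 + 4\right) x - 6 = \left(1 + 4\right) 5 - 6 = 5 \cdot 5 - 6 = 25 - 6 = 19$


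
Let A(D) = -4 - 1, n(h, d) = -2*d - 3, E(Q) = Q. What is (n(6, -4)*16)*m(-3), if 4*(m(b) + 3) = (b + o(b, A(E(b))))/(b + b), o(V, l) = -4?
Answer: -650/3 ≈ -216.67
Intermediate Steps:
n(h, d) = -3 - 2*d
A(D) = -5
m(b) = -3 + (-4 + b)/(8*b) (m(b) = -3 + ((b - 4)/(b + b))/4 = -3 + ((-4 + b)/((2*b)))/4 = -3 + ((-4 + b)*(1/(2*b)))/4 = -3 + ((-4 + b)/(2*b))/4 = -3 + (-4 + b)/(8*b))
(n(6, -4)*16)*m(-3) = ((-3 - 2*(-4))*16)*((⅛)*(-4 - 23*(-3))/(-3)) = ((-3 + 8)*16)*((⅛)*(-⅓)*(-4 + 69)) = (5*16)*((⅛)*(-⅓)*65) = 80*(-65/24) = -650/3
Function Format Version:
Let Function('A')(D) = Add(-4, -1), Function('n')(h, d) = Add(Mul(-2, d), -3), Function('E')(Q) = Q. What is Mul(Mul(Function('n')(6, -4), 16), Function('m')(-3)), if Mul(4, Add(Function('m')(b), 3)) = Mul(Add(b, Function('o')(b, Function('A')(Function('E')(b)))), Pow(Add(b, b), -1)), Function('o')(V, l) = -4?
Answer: Rational(-650, 3) ≈ -216.67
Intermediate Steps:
Function('n')(h, d) = Add(-3, Mul(-2, d))
Function('A')(D) = -5
Function('m')(b) = Add(-3, Mul(Rational(1, 8), Pow(b, -1), Add(-4, b))) (Function('m')(b) = Add(-3, Mul(Rational(1, 4), Mul(Add(b, -4), Pow(Add(b, b), -1)))) = Add(-3, Mul(Rational(1, 4), Mul(Add(-4, b), Pow(Mul(2, b), -1)))) = Add(-3, Mul(Rational(1, 4), Mul(Add(-4, b), Mul(Rational(1, 2), Pow(b, -1))))) = Add(-3, Mul(Rational(1, 4), Mul(Rational(1, 2), Pow(b, -1), Add(-4, b)))) = Add(-3, Mul(Rational(1, 8), Pow(b, -1), Add(-4, b))))
Mul(Mul(Function('n')(6, -4), 16), Function('m')(-3)) = Mul(Mul(Add(-3, Mul(-2, -4)), 16), Mul(Rational(1, 8), Pow(-3, -1), Add(-4, Mul(-23, -3)))) = Mul(Mul(Add(-3, 8), 16), Mul(Rational(1, 8), Rational(-1, 3), Add(-4, 69))) = Mul(Mul(5, 16), Mul(Rational(1, 8), Rational(-1, 3), 65)) = Mul(80, Rational(-65, 24)) = Rational(-650, 3)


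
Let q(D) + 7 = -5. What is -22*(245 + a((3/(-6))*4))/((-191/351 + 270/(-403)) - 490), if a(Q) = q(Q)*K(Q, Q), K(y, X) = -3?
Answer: 239382/19021 ≈ 12.585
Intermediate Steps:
q(D) = -12 (q(D) = -7 - 5 = -12)
a(Q) = 36 (a(Q) = -12*(-3) = 36)
-22*(245 + a((3/(-6))*4))/((-191/351 + 270/(-403)) - 490) = -22*(245 + 36)/((-191/351 + 270/(-403)) - 490) = -6182/((-191*1/351 + 270*(-1/403)) - 490) = -6182/((-191/351 - 270/403) - 490) = -6182/(-13211/10881 - 490) = -6182/(-5344901/10881) = -6182*(-10881)/5344901 = -22*(-10881/19021) = 239382/19021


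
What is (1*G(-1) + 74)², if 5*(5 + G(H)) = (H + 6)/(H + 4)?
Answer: 43264/9 ≈ 4807.1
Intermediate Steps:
G(H) = -5 + (6 + H)/(5*(4 + H)) (G(H) = -5 + ((H + 6)/(H + 4))/5 = -5 + ((6 + H)/(4 + H))/5 = -5 + (6 + H)/(5*(4 + H)))
(1*G(-1) + 74)² = (1*(2*(-47 - 12*(-1))/(5*(4 - 1))) + 74)² = (1*((⅖)*(-47 + 12)/3) + 74)² = (1*((⅖)*(⅓)*(-35)) + 74)² = (1*(-14/3) + 74)² = (-14/3 + 74)² = (208/3)² = 43264/9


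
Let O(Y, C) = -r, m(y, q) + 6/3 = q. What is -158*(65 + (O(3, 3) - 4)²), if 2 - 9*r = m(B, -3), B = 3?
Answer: -1124012/81 ≈ -13877.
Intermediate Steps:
m(y, q) = -2 + q
r = 7/9 (r = 2/9 - (-2 - 3)/9 = 2/9 - ⅑*(-5) = 2/9 + 5/9 = 7/9 ≈ 0.77778)
O(Y, C) = -7/9 (O(Y, C) = -1*7/9 = -7/9)
-158*(65 + (O(3, 3) - 4)²) = -158*(65 + (-7/9 - 4)²) = -158*(65 + (-43/9)²) = -158*(65 + 1849/81) = -158*7114/81 = -1124012/81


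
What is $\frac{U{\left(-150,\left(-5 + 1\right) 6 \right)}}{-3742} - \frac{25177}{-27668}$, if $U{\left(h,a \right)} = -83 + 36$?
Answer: $\frac{47756365}{51766828} \approx 0.92253$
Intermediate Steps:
$U{\left(h,a \right)} = -47$
$\frac{U{\left(-150,\left(-5 + 1\right) 6 \right)}}{-3742} - \frac{25177}{-27668} = - \frac{47}{-3742} - \frac{25177}{-27668} = \left(-47\right) \left(- \frac{1}{3742}\right) - - \frac{25177}{27668} = \frac{47}{3742} + \frac{25177}{27668} = \frac{47756365}{51766828}$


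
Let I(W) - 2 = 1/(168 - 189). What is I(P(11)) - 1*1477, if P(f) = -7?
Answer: -30976/21 ≈ -1475.0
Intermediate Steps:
I(W) = 41/21 (I(W) = 2 + 1/(168 - 189) = 2 + 1/(-21) = 2 - 1/21 = 41/21)
I(P(11)) - 1*1477 = 41/21 - 1*1477 = 41/21 - 1477 = -30976/21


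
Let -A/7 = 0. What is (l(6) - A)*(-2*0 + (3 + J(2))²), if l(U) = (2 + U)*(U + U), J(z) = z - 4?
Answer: 96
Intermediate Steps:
J(z) = -4 + z
A = 0 (A = -7*0 = 0)
l(U) = 2*U*(2 + U) (l(U) = (2 + U)*(2*U) = 2*U*(2 + U))
(l(6) - A)*(-2*0 + (3 + J(2))²) = (2*6*(2 + 6) - 1*0)*(-2*0 + (3 + (-4 + 2))²) = (2*6*8 + 0)*(0 + (3 - 2)²) = (96 + 0)*(0 + 1²) = 96*(0 + 1) = 96*1 = 96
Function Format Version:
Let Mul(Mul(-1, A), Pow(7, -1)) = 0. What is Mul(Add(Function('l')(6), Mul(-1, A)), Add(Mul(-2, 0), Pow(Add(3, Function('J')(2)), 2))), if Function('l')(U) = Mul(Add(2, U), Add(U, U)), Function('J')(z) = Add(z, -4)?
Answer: 96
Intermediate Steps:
Function('J')(z) = Add(-4, z)
A = 0 (A = Mul(-7, 0) = 0)
Function('l')(U) = Mul(2, U, Add(2, U)) (Function('l')(U) = Mul(Add(2, U), Mul(2, U)) = Mul(2, U, Add(2, U)))
Mul(Add(Function('l')(6), Mul(-1, A)), Add(Mul(-2, 0), Pow(Add(3, Function('J')(2)), 2))) = Mul(Add(Mul(2, 6, Add(2, 6)), Mul(-1, 0)), Add(Mul(-2, 0), Pow(Add(3, Add(-4, 2)), 2))) = Mul(Add(Mul(2, 6, 8), 0), Add(0, Pow(Add(3, -2), 2))) = Mul(Add(96, 0), Add(0, Pow(1, 2))) = Mul(96, Add(0, 1)) = Mul(96, 1) = 96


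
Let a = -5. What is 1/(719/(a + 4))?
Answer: -1/719 ≈ -0.0013908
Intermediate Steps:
1/(719/(a + 4)) = 1/(719/(-5 + 4)) = 1/(719/(-1)) = 1/(719*(-1)) = 1/(-719) = -1/719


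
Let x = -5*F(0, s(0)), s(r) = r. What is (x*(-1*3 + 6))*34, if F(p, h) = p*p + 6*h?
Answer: 0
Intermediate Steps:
F(p, h) = p² + 6*h
x = 0 (x = -5*(0² + 6*0) = -5*(0 + 0) = -5*0 = 0)
(x*(-1*3 + 6))*34 = (0*(-1*3 + 6))*34 = (0*(-3 + 6))*34 = (0*3)*34 = 0*34 = 0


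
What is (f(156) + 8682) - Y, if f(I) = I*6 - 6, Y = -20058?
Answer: 29670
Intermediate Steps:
f(I) = -6 + 6*I (f(I) = 6*I - 6 = -6 + 6*I)
(f(156) + 8682) - Y = ((-6 + 6*156) + 8682) - 1*(-20058) = ((-6 + 936) + 8682) + 20058 = (930 + 8682) + 20058 = 9612 + 20058 = 29670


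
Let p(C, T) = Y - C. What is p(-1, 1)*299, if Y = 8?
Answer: 2691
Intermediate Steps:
p(C, T) = 8 - C
p(-1, 1)*299 = (8 - 1*(-1))*299 = (8 + 1)*299 = 9*299 = 2691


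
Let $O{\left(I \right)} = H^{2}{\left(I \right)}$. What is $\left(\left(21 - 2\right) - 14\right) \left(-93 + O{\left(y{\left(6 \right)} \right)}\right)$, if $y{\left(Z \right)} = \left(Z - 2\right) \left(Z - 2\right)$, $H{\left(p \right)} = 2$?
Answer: $-445$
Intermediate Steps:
$y{\left(Z \right)} = \left(-2 + Z\right)^{2}$ ($y{\left(Z \right)} = \left(-2 + Z\right) \left(-2 + Z\right) = \left(-2 + Z\right)^{2}$)
$O{\left(I \right)} = 4$ ($O{\left(I \right)} = 2^{2} = 4$)
$\left(\left(21 - 2\right) - 14\right) \left(-93 + O{\left(y{\left(6 \right)} \right)}\right) = \left(\left(21 - 2\right) - 14\right) \left(-93 + 4\right) = \left(\left(21 - 2\right) - 14\right) \left(-89\right) = \left(19 - 14\right) \left(-89\right) = 5 \left(-89\right) = -445$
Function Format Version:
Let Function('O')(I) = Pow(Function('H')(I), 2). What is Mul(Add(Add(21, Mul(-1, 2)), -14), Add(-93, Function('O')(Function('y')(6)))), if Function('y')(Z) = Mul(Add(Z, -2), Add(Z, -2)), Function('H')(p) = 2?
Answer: -445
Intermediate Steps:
Function('y')(Z) = Pow(Add(-2, Z), 2) (Function('y')(Z) = Mul(Add(-2, Z), Add(-2, Z)) = Pow(Add(-2, Z), 2))
Function('O')(I) = 4 (Function('O')(I) = Pow(2, 2) = 4)
Mul(Add(Add(21, Mul(-1, 2)), -14), Add(-93, Function('O')(Function('y')(6)))) = Mul(Add(Add(21, Mul(-1, 2)), -14), Add(-93, 4)) = Mul(Add(Add(21, -2), -14), -89) = Mul(Add(19, -14), -89) = Mul(5, -89) = -445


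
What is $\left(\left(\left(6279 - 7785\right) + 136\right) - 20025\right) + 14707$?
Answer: $-6688$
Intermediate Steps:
$\left(\left(\left(6279 - 7785\right) + 136\right) - 20025\right) + 14707 = \left(\left(-1506 + 136\right) - 20025\right) + 14707 = \left(-1370 - 20025\right) + 14707 = -21395 + 14707 = -6688$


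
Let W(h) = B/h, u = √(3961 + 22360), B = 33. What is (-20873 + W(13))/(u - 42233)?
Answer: 2864622157/5796699896 + 67829*√26321/5796699896 ≈ 0.49608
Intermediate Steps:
u = √26321 ≈ 162.24
W(h) = 33/h
(-20873 + W(13))/(u - 42233) = (-20873 + 33/13)/(√26321 - 42233) = (-20873 + 33*(1/13))/(-42233 + √26321) = (-20873 + 33/13)/(-42233 + √26321) = -271316/(13*(-42233 + √26321))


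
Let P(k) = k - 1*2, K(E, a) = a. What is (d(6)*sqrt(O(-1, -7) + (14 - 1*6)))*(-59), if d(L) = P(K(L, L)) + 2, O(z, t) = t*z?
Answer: -354*sqrt(15) ≈ -1371.0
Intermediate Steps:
P(k) = -2 + k (P(k) = k - 2 = -2 + k)
d(L) = L (d(L) = (-2 + L) + 2 = L)
(d(6)*sqrt(O(-1, -7) + (14 - 1*6)))*(-59) = (6*sqrt(-7*(-1) + (14 - 1*6)))*(-59) = (6*sqrt(7 + (14 - 6)))*(-59) = (6*sqrt(7 + 8))*(-59) = (6*sqrt(15))*(-59) = -354*sqrt(15)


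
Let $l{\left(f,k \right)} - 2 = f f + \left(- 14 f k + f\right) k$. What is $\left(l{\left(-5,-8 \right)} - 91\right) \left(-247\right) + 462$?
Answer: $-1100170$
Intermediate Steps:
$l{\left(f,k \right)} = 2 + f^{2} + k \left(f - 14 f k\right)$ ($l{\left(f,k \right)} = 2 + \left(f f + \left(- 14 f k + f\right) k\right) = 2 + \left(f^{2} + \left(- 14 f k + f\right) k\right) = 2 + \left(f^{2} + \left(f - 14 f k\right) k\right) = 2 + \left(f^{2} + k \left(f - 14 f k\right)\right) = 2 + f^{2} + k \left(f - 14 f k\right)$)
$\left(l{\left(-5,-8 \right)} - 91\right) \left(-247\right) + 462 = \left(\left(2 + \left(-5\right)^{2} - -40 - - 70 \left(-8\right)^{2}\right) - 91\right) \left(-247\right) + 462 = \left(\left(2 + 25 + 40 - \left(-70\right) 64\right) - 91\right) \left(-247\right) + 462 = \left(\left(2 + 25 + 40 + 4480\right) - 91\right) \left(-247\right) + 462 = \left(4547 - 91\right) \left(-247\right) + 462 = 4456 \left(-247\right) + 462 = -1100632 + 462 = -1100170$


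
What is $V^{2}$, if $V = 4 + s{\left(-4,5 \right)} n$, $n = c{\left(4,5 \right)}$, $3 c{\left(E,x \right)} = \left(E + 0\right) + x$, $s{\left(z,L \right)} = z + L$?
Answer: $49$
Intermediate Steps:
$s{\left(z,L \right)} = L + z$
$c{\left(E,x \right)} = \frac{E}{3} + \frac{x}{3}$ ($c{\left(E,x \right)} = \frac{\left(E + 0\right) + x}{3} = \frac{E + x}{3} = \frac{E}{3} + \frac{x}{3}$)
$n = 3$ ($n = \frac{1}{3} \cdot 4 + \frac{1}{3} \cdot 5 = \frac{4}{3} + \frac{5}{3} = 3$)
$V = 7$ ($V = 4 + \left(5 - 4\right) 3 = 4 + 1 \cdot 3 = 4 + 3 = 7$)
$V^{2} = 7^{2} = 49$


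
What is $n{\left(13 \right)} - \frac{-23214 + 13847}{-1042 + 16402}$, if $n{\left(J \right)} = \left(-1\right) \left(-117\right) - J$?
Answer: $\frac{1606807}{15360} \approx 104.61$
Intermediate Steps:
$n{\left(J \right)} = 117 - J$
$n{\left(13 \right)} - \frac{-23214 + 13847}{-1042 + 16402} = \left(117 - 13\right) - \frac{-23214 + 13847}{-1042 + 16402} = \left(117 - 13\right) - - \frac{9367}{15360} = 104 - \left(-9367\right) \frac{1}{15360} = 104 - - \frac{9367}{15360} = 104 + \frac{9367}{15360} = \frac{1606807}{15360}$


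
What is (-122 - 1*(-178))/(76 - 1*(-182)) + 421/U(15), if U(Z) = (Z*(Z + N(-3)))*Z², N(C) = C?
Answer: 396103/1741500 ≈ 0.22745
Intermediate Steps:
U(Z) = Z³*(-3 + Z) (U(Z) = (Z*(Z - 3))*Z² = (Z*(-3 + Z))*Z² = Z³*(-3 + Z))
(-122 - 1*(-178))/(76 - 1*(-182)) + 421/U(15) = (-122 - 1*(-178))/(76 - 1*(-182)) + 421/((15³*(-3 + 15))) = (-122 + 178)/(76 + 182) + 421/((3375*12)) = 56/258 + 421/40500 = 56*(1/258) + 421*(1/40500) = 28/129 + 421/40500 = 396103/1741500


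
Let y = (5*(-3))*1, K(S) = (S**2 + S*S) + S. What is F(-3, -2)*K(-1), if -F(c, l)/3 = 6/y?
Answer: 6/5 ≈ 1.2000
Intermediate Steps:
K(S) = S + 2*S**2 (K(S) = (S**2 + S**2) + S = 2*S**2 + S = S + 2*S**2)
y = -15 (y = -15*1 = -15)
F(c, l) = 6/5 (F(c, l) = -18/(-15) = -18*(-1)/15 = -3*(-2/5) = 6/5)
F(-3, -2)*K(-1) = 6*(-(1 + 2*(-1)))/5 = 6*(-(1 - 2))/5 = 6*(-1*(-1))/5 = (6/5)*1 = 6/5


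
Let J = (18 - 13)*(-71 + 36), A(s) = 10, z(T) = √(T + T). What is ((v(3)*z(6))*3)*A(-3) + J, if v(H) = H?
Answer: -175 + 180*√3 ≈ 136.77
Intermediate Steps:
z(T) = √2*√T (z(T) = √(2*T) = √2*√T)
J = -175 (J = 5*(-35) = -175)
((v(3)*z(6))*3)*A(-3) + J = ((3*(√2*√6))*3)*10 - 175 = ((3*(2*√3))*3)*10 - 175 = ((6*√3)*3)*10 - 175 = (18*√3)*10 - 175 = 180*√3 - 175 = -175 + 180*√3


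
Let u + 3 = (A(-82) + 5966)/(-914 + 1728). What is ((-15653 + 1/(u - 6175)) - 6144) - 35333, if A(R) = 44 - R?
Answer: -143476282407/2511400 ≈ -57130.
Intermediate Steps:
u = 1825/407 (u = -3 + ((44 - 1*(-82)) + 5966)/(-914 + 1728) = -3 + ((44 + 82) + 5966)/814 = -3 + (126 + 5966)*(1/814) = -3 + 6092*(1/814) = -3 + 3046/407 = 1825/407 ≈ 4.4840)
((-15653 + 1/(u - 6175)) - 6144) - 35333 = ((-15653 + 1/(1825/407 - 6175)) - 6144) - 35333 = ((-15653 + 1/(-2511400/407)) - 6144) - 35333 = ((-15653 - 407/2511400) - 6144) - 35333 = (-39310944607/2511400 - 6144) - 35333 = -54740986207/2511400 - 35333 = -143476282407/2511400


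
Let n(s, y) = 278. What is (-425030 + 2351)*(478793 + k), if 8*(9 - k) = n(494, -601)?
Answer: -809459449851/4 ≈ -2.0236e+11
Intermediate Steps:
k = -103/4 (k = 9 - 1/8*278 = 9 - 139/4 = -103/4 ≈ -25.750)
(-425030 + 2351)*(478793 + k) = (-425030 + 2351)*(478793 - 103/4) = -422679*1915069/4 = -809459449851/4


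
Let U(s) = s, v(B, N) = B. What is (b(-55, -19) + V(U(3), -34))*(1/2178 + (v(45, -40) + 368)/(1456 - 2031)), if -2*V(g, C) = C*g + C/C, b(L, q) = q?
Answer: -6292573/278300 ≈ -22.611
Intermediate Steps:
V(g, C) = -½ - C*g/2 (V(g, C) = -(C*g + C/C)/2 = -(C*g + 1)/2 = -(1 + C*g)/2 = -½ - C*g/2)
(b(-55, -19) + V(U(3), -34))*(1/2178 + (v(45, -40) + 368)/(1456 - 2031)) = (-19 + (-½ - ½*(-34)*3))*(1/2178 + (45 + 368)/(1456 - 2031)) = (-19 + (-½ + 51))*(1/2178 + 413/(-575)) = (-19 + 101/2)*(1/2178 + 413*(-1/575)) = 63*(1/2178 - 413/575)/2 = (63/2)*(-898939/1252350) = -6292573/278300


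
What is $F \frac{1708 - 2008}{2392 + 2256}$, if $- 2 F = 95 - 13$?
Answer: $\frac{3075}{1162} \approx 2.6463$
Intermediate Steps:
$F = -41$ ($F = - \frac{95 - 13}{2} = \left(- \frac{1}{2}\right) 82 = -41$)
$F \frac{1708 - 2008}{2392 + 2256} = - 41 \frac{1708 - 2008}{2392 + 2256} = - 41 \left(- \frac{300}{4648}\right) = - 41 \left(\left(-300\right) \frac{1}{4648}\right) = \left(-41\right) \left(- \frac{75}{1162}\right) = \frac{3075}{1162}$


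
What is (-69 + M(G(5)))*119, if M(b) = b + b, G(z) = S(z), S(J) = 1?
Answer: -7973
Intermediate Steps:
G(z) = 1
M(b) = 2*b
(-69 + M(G(5)))*119 = (-69 + 2*1)*119 = (-69 + 2)*119 = -67*119 = -7973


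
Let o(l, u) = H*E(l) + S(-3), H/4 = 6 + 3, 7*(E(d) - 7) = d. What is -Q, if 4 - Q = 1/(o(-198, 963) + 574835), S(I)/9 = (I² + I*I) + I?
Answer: -16077697/4019426 ≈ -4.0000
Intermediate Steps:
E(d) = 7 + d/7
H = 36 (H = 4*(6 + 3) = 4*9 = 36)
S(I) = 9*I + 18*I² (S(I) = 9*((I² + I*I) + I) = 9*((I² + I²) + I) = 9*(2*I² + I) = 9*(I + 2*I²) = 9*I + 18*I²)
o(l, u) = 387 + 36*l/7 (o(l, u) = 36*(7 + l/7) + 9*(-3)*(1 + 2*(-3)) = (252 + 36*l/7) + 9*(-3)*(1 - 6) = (252 + 36*l/7) + 9*(-3)*(-5) = (252 + 36*l/7) + 135 = 387 + 36*l/7)
Q = 16077697/4019426 (Q = 4 - 1/((387 + (36/7)*(-198)) + 574835) = 4 - 1/((387 - 7128/7) + 574835) = 4 - 1/(-4419/7 + 574835) = 4 - 1/4019426/7 = 4 - 1*7/4019426 = 4 - 7/4019426 = 16077697/4019426 ≈ 4.0000)
-Q = -1*16077697/4019426 = -16077697/4019426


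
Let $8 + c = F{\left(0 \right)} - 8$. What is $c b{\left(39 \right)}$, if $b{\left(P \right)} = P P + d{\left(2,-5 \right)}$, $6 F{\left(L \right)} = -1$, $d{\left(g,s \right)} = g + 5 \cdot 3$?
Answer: $- \frac{74593}{3} \approx -24864.0$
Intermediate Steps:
$d{\left(g,s \right)} = 15 + g$ ($d{\left(g,s \right)} = g + 15 = 15 + g$)
$F{\left(L \right)} = - \frac{1}{6}$ ($F{\left(L \right)} = \frac{1}{6} \left(-1\right) = - \frac{1}{6}$)
$b{\left(P \right)} = 17 + P^{2}$ ($b{\left(P \right)} = P P + \left(15 + 2\right) = P^{2} + 17 = 17 + P^{2}$)
$c = - \frac{97}{6}$ ($c = -8 - \frac{49}{6} = - \frac{97}{6} \approx -16.167$)
$c b{\left(39 \right)} = - \frac{97 \left(17 + 39^{2}\right)}{6} = - \frac{97 \left(17 + 1521\right)}{6} = \left(- \frac{97}{6}\right) 1538 = - \frac{74593}{3}$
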